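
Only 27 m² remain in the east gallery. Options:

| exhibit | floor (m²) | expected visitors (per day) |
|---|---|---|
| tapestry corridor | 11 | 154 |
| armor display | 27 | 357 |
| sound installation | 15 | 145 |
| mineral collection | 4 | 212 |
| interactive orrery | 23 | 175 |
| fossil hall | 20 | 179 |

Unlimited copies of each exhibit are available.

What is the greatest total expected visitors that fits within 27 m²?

The ratio ordering already packs tightly: 6×mineral collection, 24 m², 1272.
That's the maximum — no swap from here does better than 1272.

1272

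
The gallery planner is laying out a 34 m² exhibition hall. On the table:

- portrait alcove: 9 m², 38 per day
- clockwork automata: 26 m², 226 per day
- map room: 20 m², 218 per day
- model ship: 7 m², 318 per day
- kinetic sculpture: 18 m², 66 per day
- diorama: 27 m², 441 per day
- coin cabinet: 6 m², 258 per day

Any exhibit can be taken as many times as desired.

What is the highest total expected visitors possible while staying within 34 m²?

Taking 4×model ship + coin cabinet: 34 m² used, 1530 in expected visitors.
That's the maximum — no swap from here does better than 1530.

1530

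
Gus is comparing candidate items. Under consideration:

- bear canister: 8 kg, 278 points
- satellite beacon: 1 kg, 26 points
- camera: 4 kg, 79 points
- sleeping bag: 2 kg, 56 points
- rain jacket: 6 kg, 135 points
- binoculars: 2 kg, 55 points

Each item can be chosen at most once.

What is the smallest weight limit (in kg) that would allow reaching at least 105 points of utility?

Minimise kg subject to total utility ≥ 105.
Taking sleeping bag + binoculars gives 111 (≥ 105) for 4 kg.
No combination under 4 kg hits 105.

4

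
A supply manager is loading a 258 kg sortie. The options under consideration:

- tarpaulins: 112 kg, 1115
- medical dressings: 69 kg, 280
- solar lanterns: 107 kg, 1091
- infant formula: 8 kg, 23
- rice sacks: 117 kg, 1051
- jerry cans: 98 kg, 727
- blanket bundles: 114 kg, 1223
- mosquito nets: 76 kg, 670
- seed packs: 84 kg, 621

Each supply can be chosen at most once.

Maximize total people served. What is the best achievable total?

The ratio heuristic lands on solar lanterns + infant formula + blanket bundles (2337) but leaves 29 kg idle.
Dropping solar lanterns frees 107 kg; slotting in tarpaulins (112 kg) lifts the total to 2361 at 234 kg.
Runner-up tarpaulins + blanket bundles tops out at 2338.

2361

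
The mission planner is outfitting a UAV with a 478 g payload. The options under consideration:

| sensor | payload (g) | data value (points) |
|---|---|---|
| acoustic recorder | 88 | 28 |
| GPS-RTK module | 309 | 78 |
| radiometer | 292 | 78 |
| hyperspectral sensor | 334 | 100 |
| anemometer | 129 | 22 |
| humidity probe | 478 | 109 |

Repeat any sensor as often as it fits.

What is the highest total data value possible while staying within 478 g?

Ranking by ratio (data value/g): acoustic recorder 0.32, hyperspectral sensor 0.30, radiometer 0.27, GPS-RTK module 0.25.
The ratio ordering already packs tightly: 5×acoustic recorder, 440 g, 140.
No other feasible combination exceeds 140.

140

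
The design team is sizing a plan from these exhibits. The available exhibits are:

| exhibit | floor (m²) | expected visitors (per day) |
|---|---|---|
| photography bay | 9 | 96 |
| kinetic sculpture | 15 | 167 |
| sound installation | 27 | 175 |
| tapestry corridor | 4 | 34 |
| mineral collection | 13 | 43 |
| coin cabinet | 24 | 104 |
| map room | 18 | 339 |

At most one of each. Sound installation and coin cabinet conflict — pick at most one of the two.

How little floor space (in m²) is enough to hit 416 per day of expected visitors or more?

Look for the lowest-floor combination reaching 416.
photography bay + map room: 435 expected visitors at 27 m².
Any bundle with less than 27 m² falls short of 416.

27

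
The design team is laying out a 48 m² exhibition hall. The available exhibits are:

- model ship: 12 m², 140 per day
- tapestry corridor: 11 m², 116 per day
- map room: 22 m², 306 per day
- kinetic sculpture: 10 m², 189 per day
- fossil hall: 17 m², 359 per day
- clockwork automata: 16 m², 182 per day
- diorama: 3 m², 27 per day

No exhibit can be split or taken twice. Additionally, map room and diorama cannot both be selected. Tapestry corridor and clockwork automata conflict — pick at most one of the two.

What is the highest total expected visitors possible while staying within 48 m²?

By expected visitors per m²: fossil hall 21.12, kinetic sculpture 18.90, map room 13.91, model ship 11.67 lead.
The ratio heuristic lands on model ship + kinetic sculpture + fossil hall + diorama (715) but leaves 6 m² idle.
Dropping model ship frees 12 m²; slotting in clockwork automata (16 m²) lifts the total to 757 at 46 m².
No other feasible combination exceeds 757.

757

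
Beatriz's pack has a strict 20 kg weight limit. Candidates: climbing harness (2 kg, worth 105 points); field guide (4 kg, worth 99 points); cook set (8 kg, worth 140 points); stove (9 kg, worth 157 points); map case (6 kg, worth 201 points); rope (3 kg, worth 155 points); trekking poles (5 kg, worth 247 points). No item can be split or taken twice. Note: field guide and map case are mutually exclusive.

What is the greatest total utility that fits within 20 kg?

708

Density check — climbing harness 52.50, rope 51.67, trekking poles 49.40 are the best per kg.
Taking climbing harness + map case + rope + trekking poles: 16 kg used, 708 in utility.
Nothing else feasible within 20 kg beats 708.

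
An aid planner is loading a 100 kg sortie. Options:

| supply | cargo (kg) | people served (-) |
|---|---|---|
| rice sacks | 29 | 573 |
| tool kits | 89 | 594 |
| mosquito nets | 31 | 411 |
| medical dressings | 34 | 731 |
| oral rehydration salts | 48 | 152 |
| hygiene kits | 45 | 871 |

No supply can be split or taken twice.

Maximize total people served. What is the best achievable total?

1715

The ratio ordering already packs tightly: rice sacks + mosquito nets + medical dressings, 94 kg, 1715.
That's the maximum — no swap from here does better than 1715.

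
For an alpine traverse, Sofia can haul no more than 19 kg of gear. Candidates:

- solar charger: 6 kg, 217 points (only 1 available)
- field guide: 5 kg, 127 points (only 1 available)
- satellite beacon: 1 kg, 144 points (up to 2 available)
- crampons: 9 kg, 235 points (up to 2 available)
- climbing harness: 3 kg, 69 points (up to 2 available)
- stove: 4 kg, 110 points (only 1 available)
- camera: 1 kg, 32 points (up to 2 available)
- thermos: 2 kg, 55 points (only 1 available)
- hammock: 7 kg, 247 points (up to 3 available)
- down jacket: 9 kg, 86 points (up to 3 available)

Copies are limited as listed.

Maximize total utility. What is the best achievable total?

Density check — satellite beacon 144.00, solar charger 36.17, hammock 35.29, camera 32.00 are the best per kg.
Solar charger + 2×satellite beacon + 2×camera + thermos + hammock uses 19 of the 19 kg and totals 871.

871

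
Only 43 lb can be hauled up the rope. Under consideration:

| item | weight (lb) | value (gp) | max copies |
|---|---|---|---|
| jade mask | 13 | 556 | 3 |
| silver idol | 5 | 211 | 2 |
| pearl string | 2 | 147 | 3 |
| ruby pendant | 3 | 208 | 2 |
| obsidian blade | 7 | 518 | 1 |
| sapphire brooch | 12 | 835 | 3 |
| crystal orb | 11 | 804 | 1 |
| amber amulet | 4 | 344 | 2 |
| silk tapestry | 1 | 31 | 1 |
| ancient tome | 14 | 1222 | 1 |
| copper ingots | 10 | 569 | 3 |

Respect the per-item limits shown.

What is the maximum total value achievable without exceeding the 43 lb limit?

Filling by ratio: 3×pearl string + 2×ruby pendant + obsidian blade + 2×amber amulet + silk tapestry + ancient tome for 3316, with 1 lb left unused.
The 10 lb tied up in 3×pearl string and ruby pendant and silk tapestry is better spent on crystal orb — total rises to 3440 (43 lb).
Every other selection either busts 43 lb or exceeds an availability limit or fails to beat 3440.

3440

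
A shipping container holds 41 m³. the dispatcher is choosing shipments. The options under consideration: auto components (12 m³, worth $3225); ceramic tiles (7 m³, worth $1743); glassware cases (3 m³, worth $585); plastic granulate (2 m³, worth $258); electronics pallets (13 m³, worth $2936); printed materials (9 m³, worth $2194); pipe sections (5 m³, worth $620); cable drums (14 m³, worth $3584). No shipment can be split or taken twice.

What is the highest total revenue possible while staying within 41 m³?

10098

By revenue per m³: auto components 268.75, cable drums 256.00, ceramic tiles 249.00, printed materials 243.78 lead.
The ratio heuristic lands on auto components + ceramic tiles + glassware cases + plastic granulate + cable drums (9395) but leaves 3 m³ idle.
But auto components + ceramic tiles + electronics pallets + printed materials fits in 41 m³ and reaches 10098.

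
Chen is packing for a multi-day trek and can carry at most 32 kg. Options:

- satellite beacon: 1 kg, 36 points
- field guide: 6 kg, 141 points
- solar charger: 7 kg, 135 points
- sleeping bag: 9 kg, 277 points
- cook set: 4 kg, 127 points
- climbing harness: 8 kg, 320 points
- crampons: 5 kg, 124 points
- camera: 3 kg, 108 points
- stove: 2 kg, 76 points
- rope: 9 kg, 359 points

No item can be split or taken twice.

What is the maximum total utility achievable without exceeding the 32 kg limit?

By utility per kg: climbing harness 40.00, rope 39.89, stove 38.00 lead.
Taking the top-ratio items first gives satellite beacon + cook set + climbing harness + crampons + camera + stove + rope for 1150 (32 kg).
Replace cook set and crampons with sleeping bag: the trade gains 26 net, giving 1176 at 32 kg.
No other feasible combination exceeds 1176.

1176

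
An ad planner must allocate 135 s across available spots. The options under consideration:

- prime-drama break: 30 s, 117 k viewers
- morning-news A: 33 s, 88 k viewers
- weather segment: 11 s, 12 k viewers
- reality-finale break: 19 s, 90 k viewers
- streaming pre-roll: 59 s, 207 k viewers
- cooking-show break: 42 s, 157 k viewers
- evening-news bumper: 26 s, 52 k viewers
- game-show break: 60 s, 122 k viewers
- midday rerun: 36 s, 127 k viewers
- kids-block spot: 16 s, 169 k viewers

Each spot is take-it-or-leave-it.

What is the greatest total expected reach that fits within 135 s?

Ranking by ratio (expected reach/s): kids-block spot 10.56, reality-finale break 4.74, prime-drama break 3.90, cooking-show break 3.74.
A density-first pass picks prime-drama break + reality-finale break + cooking-show break + evening-news bumper + kids-block spot — 585 at 133 s.
Dropping cooking-show break and evening-news bumper frees 68 s; slotting in weather segment + streaming pre-roll (70 s) lifts the total to 595 at 135 s.
An exhaustive check of the 1024 subsets confirms 595.

595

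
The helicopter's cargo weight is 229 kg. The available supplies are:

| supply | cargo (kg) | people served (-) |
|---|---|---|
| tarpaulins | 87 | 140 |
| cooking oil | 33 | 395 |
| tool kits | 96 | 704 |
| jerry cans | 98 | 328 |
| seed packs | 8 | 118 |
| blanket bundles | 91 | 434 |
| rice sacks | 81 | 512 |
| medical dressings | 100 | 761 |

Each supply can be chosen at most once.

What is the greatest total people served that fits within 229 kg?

The ratio heuristic lands on cooking oil + seed packs + rice sacks + medical dressings (1786) but leaves 7 kg idle.
Replace seed packs and rice sacks with tool kits: the trade gains 74 net, giving 1860 at 229 kg.
An exhaustive check of the 256 subsets confirms 1860.

1860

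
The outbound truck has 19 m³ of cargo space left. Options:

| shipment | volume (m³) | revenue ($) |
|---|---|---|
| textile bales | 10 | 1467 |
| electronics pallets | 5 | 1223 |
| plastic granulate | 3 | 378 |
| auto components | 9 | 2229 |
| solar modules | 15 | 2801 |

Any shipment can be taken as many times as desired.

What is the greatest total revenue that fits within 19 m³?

The ratio heuristic lands on 2×auto components (4458) but leaves 1 m³ idle.
Replace auto components with 2×electronics pallets: the trade gains 217 net, giving 4675 at 19 m³.

4675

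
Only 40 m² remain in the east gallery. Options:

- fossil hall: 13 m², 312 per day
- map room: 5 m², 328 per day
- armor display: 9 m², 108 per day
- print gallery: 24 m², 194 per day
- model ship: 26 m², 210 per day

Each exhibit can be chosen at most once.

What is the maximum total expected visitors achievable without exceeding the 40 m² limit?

748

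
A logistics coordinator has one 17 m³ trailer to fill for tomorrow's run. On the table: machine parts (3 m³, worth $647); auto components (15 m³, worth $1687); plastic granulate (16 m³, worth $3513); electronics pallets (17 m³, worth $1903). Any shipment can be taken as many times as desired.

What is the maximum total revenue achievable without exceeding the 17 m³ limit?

Best packing: plastic granulate — 16 m³, 3513 total.
Nothing else within 17 m³ beats 3513.

3513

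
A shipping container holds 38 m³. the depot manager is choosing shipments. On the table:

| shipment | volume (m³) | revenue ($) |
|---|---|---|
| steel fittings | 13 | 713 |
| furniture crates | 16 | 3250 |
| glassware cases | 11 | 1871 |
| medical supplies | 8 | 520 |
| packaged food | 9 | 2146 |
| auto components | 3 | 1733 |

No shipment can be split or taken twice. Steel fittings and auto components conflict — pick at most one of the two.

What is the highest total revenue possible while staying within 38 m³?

The ratio ordering already packs tightly: furniture crates + medical supplies + packaged food + auto components, 36 m³, 7649.

7649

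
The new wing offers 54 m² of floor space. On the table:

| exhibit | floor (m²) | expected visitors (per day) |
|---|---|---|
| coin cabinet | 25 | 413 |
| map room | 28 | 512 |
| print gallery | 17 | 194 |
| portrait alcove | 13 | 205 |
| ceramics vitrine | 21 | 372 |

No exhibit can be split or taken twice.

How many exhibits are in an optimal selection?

2

Best achievable expected visitors is 925.
coin cabinet + map room hits 925 at 53 m².
Any selection reaching 925 contains exactly 2 exhibits.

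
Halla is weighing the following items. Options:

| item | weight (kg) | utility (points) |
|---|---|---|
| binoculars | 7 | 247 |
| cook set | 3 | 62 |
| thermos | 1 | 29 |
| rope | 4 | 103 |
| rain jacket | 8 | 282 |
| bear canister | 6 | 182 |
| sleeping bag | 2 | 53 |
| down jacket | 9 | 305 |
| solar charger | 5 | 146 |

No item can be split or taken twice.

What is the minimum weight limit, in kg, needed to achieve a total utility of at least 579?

17

Look for the lowest-weight combination reaching 579.
binoculars + rain jacket + sleeping bag: 582 utility at 17 kg.
Below 17 kg the best achievable stays under 579.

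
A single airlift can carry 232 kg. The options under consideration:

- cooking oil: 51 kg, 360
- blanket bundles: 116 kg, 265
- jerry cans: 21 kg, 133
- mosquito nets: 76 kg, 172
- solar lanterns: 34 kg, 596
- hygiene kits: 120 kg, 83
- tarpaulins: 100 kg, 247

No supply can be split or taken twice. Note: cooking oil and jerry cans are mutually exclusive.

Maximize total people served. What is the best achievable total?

1221

Taking cooking oil + blanket bundles + solar lanterns: 201 kg used, 1221 in people served.
An exhaustive check of the 128 subsets confirms 1221.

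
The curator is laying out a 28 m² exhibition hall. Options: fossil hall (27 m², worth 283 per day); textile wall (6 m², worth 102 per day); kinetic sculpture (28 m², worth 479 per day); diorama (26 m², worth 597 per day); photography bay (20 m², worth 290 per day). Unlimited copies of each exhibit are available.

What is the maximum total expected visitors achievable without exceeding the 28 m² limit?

Ranking by ratio (expected visitors/m²): diorama 22.96, kinetic sculpture 17.11, textile wall 17.00, photography bay 14.50.
The ratio ordering already packs tightly: diorama, 26 m², 597.
Every other selection either busts 28 m² or fails to beat 597.

597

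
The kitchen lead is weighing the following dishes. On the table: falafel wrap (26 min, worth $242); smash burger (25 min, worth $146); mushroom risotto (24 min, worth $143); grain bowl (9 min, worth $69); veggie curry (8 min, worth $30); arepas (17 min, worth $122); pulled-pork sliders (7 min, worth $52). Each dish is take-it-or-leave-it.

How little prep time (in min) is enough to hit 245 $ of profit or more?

Look for the lowest-prep combination reaching 245.
falafel wrap + pulled-pork sliders reaches 294 using 33 min.
Any bundle with less than 33 min falls short of 245.

33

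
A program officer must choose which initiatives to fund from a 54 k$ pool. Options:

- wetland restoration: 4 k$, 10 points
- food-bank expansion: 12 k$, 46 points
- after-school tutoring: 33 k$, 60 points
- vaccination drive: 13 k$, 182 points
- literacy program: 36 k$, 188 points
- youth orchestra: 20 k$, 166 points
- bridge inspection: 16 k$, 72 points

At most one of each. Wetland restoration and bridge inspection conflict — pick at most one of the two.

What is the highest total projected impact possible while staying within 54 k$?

Vaccination drive + youth orchestra + bridge inspection uses 49 of the 54 k$ and totals 420.
An exhaustive check of the 128 subsets confirms 420.

420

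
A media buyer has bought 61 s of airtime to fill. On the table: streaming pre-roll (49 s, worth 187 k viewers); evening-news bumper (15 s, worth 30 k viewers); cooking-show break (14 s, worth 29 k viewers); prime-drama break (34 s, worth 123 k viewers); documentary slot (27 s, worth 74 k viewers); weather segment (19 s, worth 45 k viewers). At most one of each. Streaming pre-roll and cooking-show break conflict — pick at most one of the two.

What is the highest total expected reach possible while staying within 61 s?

197

The ratio heuristic lands on streaming pre-roll (187) but leaves 12 s idle.
Replace streaming pre-roll with prime-drama break + documentary slot: the trade gains 10 net, giving 197 at 61 s.
Runner-up streaming pre-roll tops out at 187.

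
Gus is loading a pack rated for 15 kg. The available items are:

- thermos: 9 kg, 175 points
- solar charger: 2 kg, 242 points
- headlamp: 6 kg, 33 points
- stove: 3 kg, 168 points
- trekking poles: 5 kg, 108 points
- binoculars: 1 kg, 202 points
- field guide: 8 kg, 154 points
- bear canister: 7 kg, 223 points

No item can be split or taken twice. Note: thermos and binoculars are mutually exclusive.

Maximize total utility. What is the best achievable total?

835

Best packing: solar charger + stove + binoculars + bear canister — 13 kg, 835 total.
Runner-up solar charger + trekking poles + binoculars + bear canister tops out at 775.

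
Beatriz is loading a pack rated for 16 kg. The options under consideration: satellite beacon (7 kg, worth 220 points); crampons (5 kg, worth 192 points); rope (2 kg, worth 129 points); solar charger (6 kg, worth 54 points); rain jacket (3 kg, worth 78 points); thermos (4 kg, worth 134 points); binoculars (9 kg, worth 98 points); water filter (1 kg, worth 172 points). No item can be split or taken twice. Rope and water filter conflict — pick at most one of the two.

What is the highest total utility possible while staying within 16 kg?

Satellite beacon + crampons + rain jacket + water filter uses 16 of the 16 kg and totals 662.
No other feasible combination exceeds 662.

662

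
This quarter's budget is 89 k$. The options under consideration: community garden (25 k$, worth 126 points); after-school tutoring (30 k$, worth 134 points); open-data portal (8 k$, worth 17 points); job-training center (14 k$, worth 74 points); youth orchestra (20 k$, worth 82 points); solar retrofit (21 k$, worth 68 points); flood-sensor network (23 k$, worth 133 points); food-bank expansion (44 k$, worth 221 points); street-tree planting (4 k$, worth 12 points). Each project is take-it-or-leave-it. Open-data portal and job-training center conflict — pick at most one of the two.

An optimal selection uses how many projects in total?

4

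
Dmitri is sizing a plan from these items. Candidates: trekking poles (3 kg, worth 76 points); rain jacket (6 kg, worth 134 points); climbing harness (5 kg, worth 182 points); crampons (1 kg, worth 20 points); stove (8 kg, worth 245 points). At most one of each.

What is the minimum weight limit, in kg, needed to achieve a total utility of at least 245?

Need the lightest bundle worth ≥ 245.
Taking trekking poles + climbing harness gives 258 (≥ 245) for 8 kg.
Below 8 kg the best achievable stays under 245.

8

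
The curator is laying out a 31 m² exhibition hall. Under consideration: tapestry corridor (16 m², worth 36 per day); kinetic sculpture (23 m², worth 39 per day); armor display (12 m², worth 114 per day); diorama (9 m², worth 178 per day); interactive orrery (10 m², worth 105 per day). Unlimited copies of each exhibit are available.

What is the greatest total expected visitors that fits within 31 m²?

The ratio ordering already packs tightly: 3×diorama, 27 m², 534.
The spare 4 m² is too small for any remaining exhibit, and no exchange beats 534.

534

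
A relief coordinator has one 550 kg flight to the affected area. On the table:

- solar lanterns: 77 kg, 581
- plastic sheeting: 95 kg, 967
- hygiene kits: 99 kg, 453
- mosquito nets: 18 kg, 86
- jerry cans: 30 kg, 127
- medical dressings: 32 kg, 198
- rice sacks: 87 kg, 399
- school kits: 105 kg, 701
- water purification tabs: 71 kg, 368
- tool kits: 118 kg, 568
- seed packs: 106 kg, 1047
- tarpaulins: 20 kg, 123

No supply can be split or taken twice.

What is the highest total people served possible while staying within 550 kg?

4112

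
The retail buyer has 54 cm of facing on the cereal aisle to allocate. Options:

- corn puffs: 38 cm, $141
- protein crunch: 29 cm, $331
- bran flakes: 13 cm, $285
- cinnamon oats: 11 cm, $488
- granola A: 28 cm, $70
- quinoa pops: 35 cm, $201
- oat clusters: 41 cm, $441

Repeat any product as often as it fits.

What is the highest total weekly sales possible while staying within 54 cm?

1952

Ranking by ratio (weekly sales/cm): cinnamon oats 44.36, bran flakes 21.92, protein crunch 11.41.
Best packing: 4×cinnamon oats — 44 cm, 1952 total.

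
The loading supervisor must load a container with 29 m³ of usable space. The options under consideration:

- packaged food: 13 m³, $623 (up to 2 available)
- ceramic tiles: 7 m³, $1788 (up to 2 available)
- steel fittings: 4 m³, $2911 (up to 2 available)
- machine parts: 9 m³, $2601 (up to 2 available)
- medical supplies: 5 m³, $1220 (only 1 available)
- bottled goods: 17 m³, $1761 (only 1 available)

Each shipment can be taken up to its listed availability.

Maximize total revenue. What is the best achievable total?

11431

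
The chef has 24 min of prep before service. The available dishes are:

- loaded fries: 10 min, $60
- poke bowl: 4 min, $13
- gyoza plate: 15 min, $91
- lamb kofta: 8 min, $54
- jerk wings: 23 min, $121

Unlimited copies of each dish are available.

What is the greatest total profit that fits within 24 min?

162

By profit per min: lamb kofta 6.75, gyoza plate 6.07, loaded fries 6.00 lead.
3×lamb kofta uses 24 of the 24 min and totals 162.
No other feasible combination exceeds 162.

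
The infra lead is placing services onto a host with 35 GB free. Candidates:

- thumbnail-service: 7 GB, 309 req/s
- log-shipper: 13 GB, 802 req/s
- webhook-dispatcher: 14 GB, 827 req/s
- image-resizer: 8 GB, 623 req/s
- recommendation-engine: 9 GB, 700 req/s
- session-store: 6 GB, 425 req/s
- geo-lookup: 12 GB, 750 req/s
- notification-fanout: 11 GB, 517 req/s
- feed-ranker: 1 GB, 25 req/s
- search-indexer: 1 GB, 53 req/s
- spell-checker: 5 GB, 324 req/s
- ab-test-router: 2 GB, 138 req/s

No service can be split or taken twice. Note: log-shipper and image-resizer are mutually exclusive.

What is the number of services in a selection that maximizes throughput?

4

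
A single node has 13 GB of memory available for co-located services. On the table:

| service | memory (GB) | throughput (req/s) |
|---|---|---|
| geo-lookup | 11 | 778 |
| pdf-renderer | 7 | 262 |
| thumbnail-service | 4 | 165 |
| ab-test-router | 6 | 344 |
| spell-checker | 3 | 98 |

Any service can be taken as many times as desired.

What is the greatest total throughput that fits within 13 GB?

Best packing: geo-lookup — 11 GB, 778 total.

778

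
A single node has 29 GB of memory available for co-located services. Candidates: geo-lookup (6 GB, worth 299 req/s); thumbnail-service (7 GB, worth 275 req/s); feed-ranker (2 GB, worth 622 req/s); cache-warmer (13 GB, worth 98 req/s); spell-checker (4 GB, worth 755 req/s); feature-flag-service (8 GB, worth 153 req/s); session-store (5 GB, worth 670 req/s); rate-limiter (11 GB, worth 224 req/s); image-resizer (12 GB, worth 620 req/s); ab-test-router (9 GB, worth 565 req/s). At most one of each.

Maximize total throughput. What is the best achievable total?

2966

Density check — feed-ranker 311.00, spell-checker 188.75, session-store 134.00, ab-test-router 62.78 are the best per GB.
Filling by ratio: geo-lookup + feed-ranker + spell-checker + session-store + ab-test-router for 2911, with 3 GB left unused.
The 9 GB tied up in ab-test-router is better spent on image-resizer — total rises to 2966 (29 GB).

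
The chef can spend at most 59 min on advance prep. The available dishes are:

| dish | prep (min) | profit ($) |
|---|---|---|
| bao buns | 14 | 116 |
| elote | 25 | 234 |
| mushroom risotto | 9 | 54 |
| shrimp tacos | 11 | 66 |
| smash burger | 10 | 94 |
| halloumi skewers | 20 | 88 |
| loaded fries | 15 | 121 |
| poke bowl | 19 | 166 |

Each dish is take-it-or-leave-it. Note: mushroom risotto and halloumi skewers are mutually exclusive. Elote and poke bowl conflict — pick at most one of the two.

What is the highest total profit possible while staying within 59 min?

503

Ranking by ratio (profit/min): smash burger 9.40, elote 9.36, poke bowl 8.74.
Best packing: elote + mushroom risotto + smash burger + loaded fries — 59 min, 503 total.
Nothing else feasible within 59 min beats 503.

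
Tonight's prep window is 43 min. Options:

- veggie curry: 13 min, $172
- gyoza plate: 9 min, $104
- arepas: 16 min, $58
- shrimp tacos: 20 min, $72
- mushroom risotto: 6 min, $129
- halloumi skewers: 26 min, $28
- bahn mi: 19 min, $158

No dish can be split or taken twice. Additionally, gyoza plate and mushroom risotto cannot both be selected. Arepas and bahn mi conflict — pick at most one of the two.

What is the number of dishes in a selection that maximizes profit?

Optimal total is 459.
For example veggie curry + mushroom risotto + bahn mi achieves it, using 38 min.
All optima have 3 dishes.

3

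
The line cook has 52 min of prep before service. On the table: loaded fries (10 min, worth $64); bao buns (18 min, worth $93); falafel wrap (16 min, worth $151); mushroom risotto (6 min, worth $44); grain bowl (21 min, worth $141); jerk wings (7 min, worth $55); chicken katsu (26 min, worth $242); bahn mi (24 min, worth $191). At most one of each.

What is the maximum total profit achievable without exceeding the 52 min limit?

Density check — falafel wrap 9.44, chicken katsu 9.31, bahn mi 7.96, jerk wings 7.86 are the best per min.
Filling by ratio: falafel wrap + jerk wings + chicken katsu for 448, with 3 min left unused.
The 7 min tied up in jerk wings is better spent on loaded fries — total rises to 457 (52 min).
That's the maximum — no swap from here does better than 457.

457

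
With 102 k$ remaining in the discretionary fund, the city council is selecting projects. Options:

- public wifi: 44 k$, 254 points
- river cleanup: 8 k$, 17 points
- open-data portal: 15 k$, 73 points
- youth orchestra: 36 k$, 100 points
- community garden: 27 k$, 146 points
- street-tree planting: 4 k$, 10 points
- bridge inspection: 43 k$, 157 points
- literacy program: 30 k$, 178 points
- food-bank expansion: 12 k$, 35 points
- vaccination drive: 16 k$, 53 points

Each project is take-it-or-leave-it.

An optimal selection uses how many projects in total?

3

Optimal total is 578.
For example public wifi + community garden + literacy program achieves it, using 101 k$.
All optima have 3 projects.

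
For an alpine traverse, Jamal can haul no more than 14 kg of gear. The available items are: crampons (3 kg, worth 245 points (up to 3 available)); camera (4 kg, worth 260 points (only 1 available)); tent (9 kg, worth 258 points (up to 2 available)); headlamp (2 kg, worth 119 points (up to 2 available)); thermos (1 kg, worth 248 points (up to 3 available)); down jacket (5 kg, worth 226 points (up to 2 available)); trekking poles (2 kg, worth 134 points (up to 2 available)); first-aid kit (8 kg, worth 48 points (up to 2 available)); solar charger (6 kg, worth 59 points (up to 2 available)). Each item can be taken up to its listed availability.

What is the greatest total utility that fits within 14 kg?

Ranking by ratio (utility/kg): thermos 248.00, crampons 81.67, trekking poles 67.00, camera 65.00.
3×crampons + 3×thermos + trekking poles uses 14 of the 14 kg and totals 1613.
Nothing else within 14 kg beats 1613.

1613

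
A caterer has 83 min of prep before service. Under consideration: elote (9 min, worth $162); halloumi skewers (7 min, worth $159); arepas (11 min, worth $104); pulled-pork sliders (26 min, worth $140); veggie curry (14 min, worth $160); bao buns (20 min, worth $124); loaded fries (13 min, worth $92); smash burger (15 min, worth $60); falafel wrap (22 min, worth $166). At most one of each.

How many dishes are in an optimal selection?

Optimal total is 875.
For example elote + halloumi skewers + arepas + veggie curry + bao buns + falafel wrap achieves it, using 83 min.
All optima have 6 dishes.

6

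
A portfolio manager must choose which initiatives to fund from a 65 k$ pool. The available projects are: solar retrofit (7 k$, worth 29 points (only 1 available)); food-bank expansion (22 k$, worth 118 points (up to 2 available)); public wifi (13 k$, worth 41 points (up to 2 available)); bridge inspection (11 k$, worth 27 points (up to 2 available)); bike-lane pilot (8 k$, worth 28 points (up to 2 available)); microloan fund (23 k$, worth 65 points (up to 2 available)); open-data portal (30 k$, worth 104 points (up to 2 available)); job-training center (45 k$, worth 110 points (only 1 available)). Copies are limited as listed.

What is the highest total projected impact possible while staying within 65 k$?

306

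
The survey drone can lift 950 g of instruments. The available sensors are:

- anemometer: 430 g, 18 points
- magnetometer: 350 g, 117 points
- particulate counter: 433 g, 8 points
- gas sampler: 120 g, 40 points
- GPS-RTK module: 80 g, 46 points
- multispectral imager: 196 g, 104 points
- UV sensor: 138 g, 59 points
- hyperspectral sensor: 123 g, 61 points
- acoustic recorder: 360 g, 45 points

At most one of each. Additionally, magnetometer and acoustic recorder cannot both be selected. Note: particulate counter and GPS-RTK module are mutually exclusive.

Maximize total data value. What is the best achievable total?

The ratio ordering already packs tightly: magnetometer + GPS-RTK module + multispectral imager + UV sensor + hyperspectral sensor, 887 g, 387.
The spare 63 g is too small for any remaining sensor, and no feasible exchange beats 387.

387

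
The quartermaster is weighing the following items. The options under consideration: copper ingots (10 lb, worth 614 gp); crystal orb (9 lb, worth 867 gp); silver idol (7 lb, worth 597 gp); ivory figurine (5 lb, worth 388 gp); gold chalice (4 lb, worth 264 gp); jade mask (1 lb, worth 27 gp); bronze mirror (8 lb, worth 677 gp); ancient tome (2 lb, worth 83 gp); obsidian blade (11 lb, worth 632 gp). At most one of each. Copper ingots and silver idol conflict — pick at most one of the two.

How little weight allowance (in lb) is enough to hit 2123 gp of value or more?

24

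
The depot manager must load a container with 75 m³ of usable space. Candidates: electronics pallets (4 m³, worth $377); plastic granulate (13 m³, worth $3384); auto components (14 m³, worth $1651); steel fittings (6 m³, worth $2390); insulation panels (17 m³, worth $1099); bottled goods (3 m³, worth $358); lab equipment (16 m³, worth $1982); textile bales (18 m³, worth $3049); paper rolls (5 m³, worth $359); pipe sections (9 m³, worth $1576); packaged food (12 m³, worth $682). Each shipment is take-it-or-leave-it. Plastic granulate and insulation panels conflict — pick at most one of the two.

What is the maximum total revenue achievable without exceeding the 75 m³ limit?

Electronics pallets + plastic granulate + steel fittings + bottled goods + lab equipment + textile bales + paper rolls + pipe sections uses 74 of the 75 m³ and totals 13475.

13475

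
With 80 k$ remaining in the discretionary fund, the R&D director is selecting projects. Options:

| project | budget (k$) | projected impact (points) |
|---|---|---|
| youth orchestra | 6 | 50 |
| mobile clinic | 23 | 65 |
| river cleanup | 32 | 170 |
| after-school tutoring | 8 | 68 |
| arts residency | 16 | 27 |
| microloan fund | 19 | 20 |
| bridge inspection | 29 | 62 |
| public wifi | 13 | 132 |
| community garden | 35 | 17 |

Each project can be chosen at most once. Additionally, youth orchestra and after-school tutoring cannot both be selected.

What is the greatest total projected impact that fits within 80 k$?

Mobile clinic + river cleanup + after-school tutoring + public wifi uses 76 of the 80 k$ and totals 435.
Nothing else feasible within 80 k$ beats 435.

435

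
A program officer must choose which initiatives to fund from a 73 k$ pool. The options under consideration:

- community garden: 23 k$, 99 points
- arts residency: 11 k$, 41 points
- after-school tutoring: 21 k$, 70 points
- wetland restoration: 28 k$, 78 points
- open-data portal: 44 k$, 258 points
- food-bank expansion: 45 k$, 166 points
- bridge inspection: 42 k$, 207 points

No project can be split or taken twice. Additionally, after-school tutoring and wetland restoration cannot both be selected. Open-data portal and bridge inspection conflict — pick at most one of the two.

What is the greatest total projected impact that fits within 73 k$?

357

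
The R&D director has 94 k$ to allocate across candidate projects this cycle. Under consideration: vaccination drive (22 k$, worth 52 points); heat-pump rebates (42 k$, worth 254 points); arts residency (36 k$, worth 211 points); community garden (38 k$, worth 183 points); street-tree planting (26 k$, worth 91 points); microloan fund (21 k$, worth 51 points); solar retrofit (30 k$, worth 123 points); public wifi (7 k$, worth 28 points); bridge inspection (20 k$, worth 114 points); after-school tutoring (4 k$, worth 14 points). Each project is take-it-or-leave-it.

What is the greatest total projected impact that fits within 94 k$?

508

By projected impact per k$: heat-pump rebates 6.05, arts residency 5.86, bridge inspection 5.70, community garden 4.82 lead.
A density-first pass picks heat-pump rebates + arts residency + public wifi + after-school tutoring — 507 at 89 k$.
Using the slack differently, arts residency + community garden + bridge inspection comes to 508 at 94 k$.
Next best is heat-pump rebates + arts residency + public wifi + after-school tutoring at 507 (89 k$) — short by 1.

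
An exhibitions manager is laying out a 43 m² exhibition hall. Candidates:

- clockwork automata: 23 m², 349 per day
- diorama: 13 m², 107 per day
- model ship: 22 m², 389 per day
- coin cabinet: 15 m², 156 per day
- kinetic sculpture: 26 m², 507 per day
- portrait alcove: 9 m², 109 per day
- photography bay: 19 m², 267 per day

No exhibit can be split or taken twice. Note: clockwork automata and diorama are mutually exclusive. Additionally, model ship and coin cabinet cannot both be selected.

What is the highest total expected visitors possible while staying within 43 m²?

663

The ratio heuristic lands on kinetic sculpture + portrait alcove (616) but leaves 8 m² idle.
Dropping portrait alcove frees 9 m²; slotting in coin cabinet (15 m²) lifts the total to 663 at 41 m².
Next best is model ship + photography bay at 656 (41 m²) — short by 7.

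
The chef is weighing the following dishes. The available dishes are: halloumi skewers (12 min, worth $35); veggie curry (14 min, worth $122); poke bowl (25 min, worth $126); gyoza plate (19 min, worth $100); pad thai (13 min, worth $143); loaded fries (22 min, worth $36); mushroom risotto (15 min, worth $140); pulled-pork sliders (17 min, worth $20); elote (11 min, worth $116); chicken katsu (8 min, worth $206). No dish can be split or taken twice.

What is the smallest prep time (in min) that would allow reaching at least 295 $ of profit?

19

Need the lightest bundle worth ≥ 295.
Taking elote + chicken katsu gives 322 (≥ 295) for 19 min.
Any bundle with less than 19 min falls short of 295.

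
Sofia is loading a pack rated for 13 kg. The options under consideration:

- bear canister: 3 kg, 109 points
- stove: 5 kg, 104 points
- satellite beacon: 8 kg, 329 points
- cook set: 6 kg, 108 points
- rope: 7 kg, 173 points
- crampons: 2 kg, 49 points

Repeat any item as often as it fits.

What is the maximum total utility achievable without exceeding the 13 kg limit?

487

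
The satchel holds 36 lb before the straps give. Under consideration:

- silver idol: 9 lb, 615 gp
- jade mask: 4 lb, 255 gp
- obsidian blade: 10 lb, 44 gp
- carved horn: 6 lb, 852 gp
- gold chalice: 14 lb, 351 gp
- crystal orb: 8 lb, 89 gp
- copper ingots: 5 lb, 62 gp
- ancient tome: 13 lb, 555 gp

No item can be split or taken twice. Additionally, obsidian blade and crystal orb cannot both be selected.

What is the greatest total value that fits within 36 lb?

2277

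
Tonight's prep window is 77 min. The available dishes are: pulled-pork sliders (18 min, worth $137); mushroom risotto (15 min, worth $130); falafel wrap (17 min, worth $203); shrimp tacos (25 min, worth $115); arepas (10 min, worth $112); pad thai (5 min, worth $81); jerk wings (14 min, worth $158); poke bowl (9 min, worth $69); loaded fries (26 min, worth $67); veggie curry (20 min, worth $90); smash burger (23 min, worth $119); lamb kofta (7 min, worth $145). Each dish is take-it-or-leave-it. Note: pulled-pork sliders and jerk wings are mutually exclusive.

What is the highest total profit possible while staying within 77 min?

Ranking by ratio (profit/min): lamb kofta 20.71, pad thai 16.20, falafel wrap 11.94, jerk wings 11.29.
Best packing: mushroom risotto + falafel wrap + arepas + pad thai + jerk wings + poke bowl + lamb kofta — 77 min, 898 total.

898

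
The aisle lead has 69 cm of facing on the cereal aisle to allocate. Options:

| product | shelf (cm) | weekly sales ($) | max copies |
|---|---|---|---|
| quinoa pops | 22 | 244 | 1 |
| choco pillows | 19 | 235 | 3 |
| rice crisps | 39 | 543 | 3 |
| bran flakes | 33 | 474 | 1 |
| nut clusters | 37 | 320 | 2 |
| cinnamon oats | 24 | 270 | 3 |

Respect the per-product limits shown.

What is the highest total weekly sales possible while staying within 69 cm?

813

Taking the top-ratio products first gives choco pillows + bran flakes for 709 (52 cm).
Dropping choco pillows and bran flakes frees 52 cm; slotting in rice crisps + cinnamon oats (63 cm) lifts the total to 813 at 63 cm.
No other feasible combination exceeds 813.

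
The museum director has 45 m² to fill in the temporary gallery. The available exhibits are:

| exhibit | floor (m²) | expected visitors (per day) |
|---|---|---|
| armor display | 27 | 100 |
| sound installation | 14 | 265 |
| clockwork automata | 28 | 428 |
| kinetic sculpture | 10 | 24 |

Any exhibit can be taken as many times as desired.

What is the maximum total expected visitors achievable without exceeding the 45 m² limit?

795

Ranking by ratio (expected visitors/m²): sound installation 18.93, clockwork automata 15.29, armor display 3.70.
Best packing: 3×sound installation — 42 m², 795 total.
That's the maximum — no swap from here does better than 795.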